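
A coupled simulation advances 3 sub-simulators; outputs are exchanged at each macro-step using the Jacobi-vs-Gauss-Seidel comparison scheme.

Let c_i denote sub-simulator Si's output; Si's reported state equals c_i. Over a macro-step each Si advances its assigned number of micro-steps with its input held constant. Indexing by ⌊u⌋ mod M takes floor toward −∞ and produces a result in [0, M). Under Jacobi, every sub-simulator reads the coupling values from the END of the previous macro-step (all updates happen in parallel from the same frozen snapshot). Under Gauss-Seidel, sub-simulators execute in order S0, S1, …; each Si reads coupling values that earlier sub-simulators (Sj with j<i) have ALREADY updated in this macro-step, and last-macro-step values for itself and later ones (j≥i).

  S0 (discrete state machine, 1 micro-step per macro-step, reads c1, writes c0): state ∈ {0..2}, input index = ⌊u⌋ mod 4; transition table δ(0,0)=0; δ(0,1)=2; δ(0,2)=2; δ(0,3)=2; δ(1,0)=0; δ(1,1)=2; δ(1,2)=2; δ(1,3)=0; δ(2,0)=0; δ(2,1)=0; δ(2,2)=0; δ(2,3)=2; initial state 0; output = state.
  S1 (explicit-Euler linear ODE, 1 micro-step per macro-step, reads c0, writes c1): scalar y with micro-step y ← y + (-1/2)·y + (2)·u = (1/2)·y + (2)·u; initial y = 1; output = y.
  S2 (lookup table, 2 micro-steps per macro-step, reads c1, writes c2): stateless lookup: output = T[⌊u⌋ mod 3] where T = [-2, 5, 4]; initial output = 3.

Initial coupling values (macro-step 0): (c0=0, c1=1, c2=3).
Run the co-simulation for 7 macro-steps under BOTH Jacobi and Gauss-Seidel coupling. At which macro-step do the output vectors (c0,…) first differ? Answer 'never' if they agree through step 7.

first divergence at macro-step: 1

[Jacobi] macro 1: S0 reads c1=1 → after 1×micro: 2; S1 reads c0=0 → after 1×micro: 1/2; S2 reads c1=1 → after 2×micro: 5 ⇒ (c0=2, c1=1/2, c2=5)
[Jacobi] macro 2: S0 reads c1=1/2 → after 1×micro: 0; S1 reads c0=2 → after 1×micro: 17/4; S2 reads c1=1/2 → after 2×micro: -2 ⇒ (c0=0, c1=17/4, c2=-2)
[Jacobi] macro 3: S0 reads c1=17/4 → after 1×micro: 0; S1 reads c0=0 → after 1×micro: 17/8; S2 reads c1=17/4 → after 2×micro: 5 ⇒ (c0=0, c1=17/8, c2=5)
[Jacobi] macro 4: S0 reads c1=17/8 → after 1×micro: 2; S1 reads c0=0 → after 1×micro: 17/16; S2 reads c1=17/8 → after 2×micro: 4 ⇒ (c0=2, c1=17/16, c2=4)
[Jacobi] macro 5: S0 reads c1=17/16 → after 1×micro: 0; S1 reads c0=2 → after 1×micro: 145/32; S2 reads c1=17/16 → after 2×micro: 5 ⇒ (c0=0, c1=145/32, c2=5)
[Jacobi] macro 6: S0 reads c1=145/32 → after 1×micro: 0; S1 reads c0=0 → after 1×micro: 145/64; S2 reads c1=145/32 → after 2×micro: 5 ⇒ (c0=0, c1=145/64, c2=5)
[Jacobi] macro 7: S0 reads c1=145/64 → after 1×micro: 2; S1 reads c0=0 → after 1×micro: 145/128; S2 reads c1=145/64 → after 2×micro: 4 ⇒ (c0=2, c1=145/128, c2=4)
[Gauss-Seidel] macro 1: S0 reads c1=1 → after 1×micro: 2; S1 reads c0=2 → after 1×micro: 9/2; S2 reads c1=9/2 → after 2×micro: 5 ⇒ (c0=2, c1=9/2, c2=5)
[Gauss-Seidel] macro 2: S0 reads c1=9/2 → after 1×micro: 0; S1 reads c0=0 → after 1×micro: 9/4; S2 reads c1=9/4 → after 2×micro: 4 ⇒ (c0=0, c1=9/4, c2=4)
[Gauss-Seidel] macro 3: S0 reads c1=9/4 → after 1×micro: 2; S1 reads c0=2 → after 1×micro: 41/8; S2 reads c1=41/8 → after 2×micro: 4 ⇒ (c0=2, c1=41/8, c2=4)
[Gauss-Seidel] macro 4: S0 reads c1=41/8 → after 1×micro: 0; S1 reads c0=0 → after 1×micro: 41/16; S2 reads c1=41/16 → after 2×micro: 4 ⇒ (c0=0, c1=41/16, c2=4)
[Gauss-Seidel] macro 5: S0 reads c1=41/16 → after 1×micro: 2; S1 reads c0=2 → after 1×micro: 169/32; S2 reads c1=169/32 → after 2×micro: 4 ⇒ (c0=2, c1=169/32, c2=4)
[Gauss-Seidel] macro 6: S0 reads c1=169/32 → after 1×micro: 0; S1 reads c0=0 → after 1×micro: 169/64; S2 reads c1=169/64 → after 2×micro: 4 ⇒ (c0=0, c1=169/64, c2=4)
[Gauss-Seidel] macro 7: S0 reads c1=169/64 → after 1×micro: 2; S1 reads c0=2 → after 1×micro: 681/128; S2 reads c1=681/128 → after 2×micro: 4 ⇒ (c0=2, c1=681/128, c2=4)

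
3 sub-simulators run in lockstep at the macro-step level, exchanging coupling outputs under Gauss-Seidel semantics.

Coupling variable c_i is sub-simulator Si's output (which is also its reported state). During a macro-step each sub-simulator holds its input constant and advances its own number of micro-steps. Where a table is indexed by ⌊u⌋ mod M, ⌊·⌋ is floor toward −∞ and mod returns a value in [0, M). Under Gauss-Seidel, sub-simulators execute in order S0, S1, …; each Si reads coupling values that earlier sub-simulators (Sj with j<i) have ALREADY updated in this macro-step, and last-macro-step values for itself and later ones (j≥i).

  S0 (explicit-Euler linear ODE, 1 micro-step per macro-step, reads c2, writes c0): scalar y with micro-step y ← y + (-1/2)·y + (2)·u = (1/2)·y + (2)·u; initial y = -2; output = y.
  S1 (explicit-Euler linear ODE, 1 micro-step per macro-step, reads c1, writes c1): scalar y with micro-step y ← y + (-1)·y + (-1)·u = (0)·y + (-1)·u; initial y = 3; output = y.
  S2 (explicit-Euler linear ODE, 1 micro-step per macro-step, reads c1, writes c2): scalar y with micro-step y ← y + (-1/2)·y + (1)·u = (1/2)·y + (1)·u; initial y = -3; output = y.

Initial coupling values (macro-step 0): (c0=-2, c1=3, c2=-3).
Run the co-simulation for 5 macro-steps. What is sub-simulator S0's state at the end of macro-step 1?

S0 state at macro-step 1 = -7

macro 1: S0 reads c2=-3 → after 1×micro: -7; S1 reads c1=3 → after 1×micro: -3; S2 reads c1=-3 → after 1×micro: -9/2 ⇒ (c0=-7, c1=-3, c2=-9/2)
macro 2: S0 reads c2=-9/2 → after 1×micro: -25/2; S1 reads c1=-3 → after 1×micro: 3; S2 reads c1=3 → after 1×micro: 3/4 ⇒ (c0=-25/2, c1=3, c2=3/4)
macro 3: S0 reads c2=3/4 → after 1×micro: -19/4; S1 reads c1=3 → after 1×micro: -3; S2 reads c1=-3 → after 1×micro: -21/8 ⇒ (c0=-19/4, c1=-3, c2=-21/8)
macro 4: S0 reads c2=-21/8 → after 1×micro: -61/8; S1 reads c1=-3 → after 1×micro: 3; S2 reads c1=3 → after 1×micro: 27/16 ⇒ (c0=-61/8, c1=3, c2=27/16)
macro 5: S0 reads c2=27/16 → after 1×micro: -7/16; S1 reads c1=3 → after 1×micro: -3; S2 reads c1=-3 → after 1×micro: -69/32 ⇒ (c0=-7/16, c1=-3, c2=-69/32)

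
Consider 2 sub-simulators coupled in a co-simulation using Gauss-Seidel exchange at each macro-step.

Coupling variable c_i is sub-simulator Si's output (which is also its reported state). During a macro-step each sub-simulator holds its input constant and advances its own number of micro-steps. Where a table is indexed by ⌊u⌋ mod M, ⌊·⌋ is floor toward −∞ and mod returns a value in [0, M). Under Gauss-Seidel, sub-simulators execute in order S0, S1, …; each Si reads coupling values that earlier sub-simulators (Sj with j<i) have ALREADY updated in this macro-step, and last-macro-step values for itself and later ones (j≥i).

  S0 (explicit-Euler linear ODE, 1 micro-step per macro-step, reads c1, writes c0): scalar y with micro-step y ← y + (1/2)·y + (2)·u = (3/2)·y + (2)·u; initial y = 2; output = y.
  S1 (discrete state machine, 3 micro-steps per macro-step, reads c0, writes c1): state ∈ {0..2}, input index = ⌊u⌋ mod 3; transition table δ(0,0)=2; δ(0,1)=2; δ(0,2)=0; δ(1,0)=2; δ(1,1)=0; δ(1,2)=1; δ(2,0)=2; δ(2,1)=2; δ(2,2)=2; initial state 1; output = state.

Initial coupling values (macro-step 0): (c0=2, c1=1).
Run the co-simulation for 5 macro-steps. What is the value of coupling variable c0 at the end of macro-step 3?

c0 at macro-step 3 = 73/4

macro 1: S0 reads c1=1 → after 1×micro: 5; S1 reads c0=5 → after 3×micro: 1 ⇒ (c0=5, c1=1)
macro 2: S0 reads c1=1 → after 1×micro: 19/2; S1 reads c0=19/2 → after 3×micro: 2 ⇒ (c0=19/2, c1=2)
macro 3: S0 reads c1=2 → after 1×micro: 73/4; S1 reads c0=73/4 → after 3×micro: 2 ⇒ (c0=73/4, c1=2)
macro 4: S0 reads c1=2 → after 1×micro: 251/8; S1 reads c0=251/8 → after 3×micro: 2 ⇒ (c0=251/8, c1=2)
macro 5: S0 reads c1=2 → after 1×micro: 817/16; S1 reads c0=817/16 → after 3×micro: 2 ⇒ (c0=817/16, c1=2)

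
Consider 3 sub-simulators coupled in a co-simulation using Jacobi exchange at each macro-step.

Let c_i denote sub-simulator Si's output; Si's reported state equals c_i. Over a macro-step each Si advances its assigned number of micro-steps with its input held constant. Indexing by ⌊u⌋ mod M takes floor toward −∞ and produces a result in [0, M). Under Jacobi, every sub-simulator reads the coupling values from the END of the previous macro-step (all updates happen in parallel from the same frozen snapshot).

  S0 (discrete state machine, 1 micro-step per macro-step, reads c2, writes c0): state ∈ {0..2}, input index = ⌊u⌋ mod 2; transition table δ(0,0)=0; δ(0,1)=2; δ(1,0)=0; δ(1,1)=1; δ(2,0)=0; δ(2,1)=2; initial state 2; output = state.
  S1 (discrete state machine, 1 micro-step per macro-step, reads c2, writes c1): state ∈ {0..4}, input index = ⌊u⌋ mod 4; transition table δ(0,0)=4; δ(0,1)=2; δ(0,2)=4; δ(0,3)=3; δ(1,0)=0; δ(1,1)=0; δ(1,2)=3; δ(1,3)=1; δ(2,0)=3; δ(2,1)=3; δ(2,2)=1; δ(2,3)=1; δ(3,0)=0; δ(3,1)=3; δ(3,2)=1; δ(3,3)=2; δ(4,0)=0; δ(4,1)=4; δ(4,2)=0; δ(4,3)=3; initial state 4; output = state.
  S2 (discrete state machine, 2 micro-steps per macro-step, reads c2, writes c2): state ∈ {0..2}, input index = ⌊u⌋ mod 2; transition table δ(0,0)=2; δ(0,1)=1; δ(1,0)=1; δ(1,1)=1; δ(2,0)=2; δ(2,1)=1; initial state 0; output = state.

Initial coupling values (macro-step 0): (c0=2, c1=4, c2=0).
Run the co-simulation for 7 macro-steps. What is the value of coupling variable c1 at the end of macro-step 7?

c1 at macro-step 7 = 0

macro 1: S0 reads c2=0 → after 1×micro: 0; S1 reads c2=0 → after 1×micro: 0; S2 reads c2=0 → after 2×micro: 2 ⇒ (c0=0, c1=0, c2=2)
macro 2: S0 reads c2=2 → after 1×micro: 0; S1 reads c2=2 → after 1×micro: 4; S2 reads c2=2 → after 2×micro: 2 ⇒ (c0=0, c1=4, c2=2)
macro 3: S0 reads c2=2 → after 1×micro: 0; S1 reads c2=2 → after 1×micro: 0; S2 reads c2=2 → after 2×micro: 2 ⇒ (c0=0, c1=0, c2=2)
macro 4: S0 reads c2=2 → after 1×micro: 0; S1 reads c2=2 → after 1×micro: 4; S2 reads c2=2 → after 2×micro: 2 ⇒ (c0=0, c1=4, c2=2)
macro 5: S0 reads c2=2 → after 1×micro: 0; S1 reads c2=2 → after 1×micro: 0; S2 reads c2=2 → after 2×micro: 2 ⇒ (c0=0, c1=0, c2=2)
macro 6: S0 reads c2=2 → after 1×micro: 0; S1 reads c2=2 → after 1×micro: 4; S2 reads c2=2 → after 2×micro: 2 ⇒ (c0=0, c1=4, c2=2)
macro 7: S0 reads c2=2 → after 1×micro: 0; S1 reads c2=2 → after 1×micro: 0; S2 reads c2=2 → after 2×micro: 2 ⇒ (c0=0, c1=0, c2=2)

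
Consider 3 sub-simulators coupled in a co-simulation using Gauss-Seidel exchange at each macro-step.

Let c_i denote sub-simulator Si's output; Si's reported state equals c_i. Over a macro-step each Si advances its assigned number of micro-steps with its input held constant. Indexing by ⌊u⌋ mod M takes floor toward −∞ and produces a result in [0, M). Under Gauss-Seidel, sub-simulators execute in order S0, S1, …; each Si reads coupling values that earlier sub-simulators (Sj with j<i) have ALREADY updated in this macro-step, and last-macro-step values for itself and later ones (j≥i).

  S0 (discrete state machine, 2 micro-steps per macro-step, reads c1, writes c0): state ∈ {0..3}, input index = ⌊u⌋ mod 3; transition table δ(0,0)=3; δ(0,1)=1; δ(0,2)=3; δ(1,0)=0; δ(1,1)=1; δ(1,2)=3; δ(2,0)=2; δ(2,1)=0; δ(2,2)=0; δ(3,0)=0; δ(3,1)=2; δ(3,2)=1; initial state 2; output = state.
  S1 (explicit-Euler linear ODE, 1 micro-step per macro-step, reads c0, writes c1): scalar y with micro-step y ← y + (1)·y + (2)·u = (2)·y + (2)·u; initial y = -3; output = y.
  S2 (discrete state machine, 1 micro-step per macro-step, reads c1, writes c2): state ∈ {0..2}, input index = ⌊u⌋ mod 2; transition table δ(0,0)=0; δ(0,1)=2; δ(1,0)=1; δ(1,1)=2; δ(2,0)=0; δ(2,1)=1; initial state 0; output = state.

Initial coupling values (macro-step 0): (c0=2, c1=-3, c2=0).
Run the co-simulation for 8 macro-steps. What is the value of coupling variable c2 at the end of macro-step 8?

c2 at macro-step 8 = 0

macro 1: S0 reads c1=-3 → after 2×micro: 2; S1 reads c0=2 → after 1×micro: -2; S2 reads c1=-2 → after 1×micro: 0 ⇒ (c0=2, c1=-2, c2=0)
macro 2: S0 reads c1=-2 → after 2×micro: 1; S1 reads c0=1 → after 1×micro: -2; S2 reads c1=-2 → after 1×micro: 0 ⇒ (c0=1, c1=-2, c2=0)
macro 3: S0 reads c1=-2 → after 2×micro: 1; S1 reads c0=1 → after 1×micro: -2; S2 reads c1=-2 → after 1×micro: 0 ⇒ (c0=1, c1=-2, c2=0)
macro 4: S0 reads c1=-2 → after 2×micro: 1; S1 reads c0=1 → after 1×micro: -2; S2 reads c1=-2 → after 1×micro: 0 ⇒ (c0=1, c1=-2, c2=0)
macro 5: S0 reads c1=-2 → after 2×micro: 1; S1 reads c0=1 → after 1×micro: -2; S2 reads c1=-2 → after 1×micro: 0 ⇒ (c0=1, c1=-2, c2=0)
macro 6: S0 reads c1=-2 → after 2×micro: 1; S1 reads c0=1 → after 1×micro: -2; S2 reads c1=-2 → after 1×micro: 0 ⇒ (c0=1, c1=-2, c2=0)
macro 7: S0 reads c1=-2 → after 2×micro: 1; S1 reads c0=1 → after 1×micro: -2; S2 reads c1=-2 → after 1×micro: 0 ⇒ (c0=1, c1=-2, c2=0)
macro 8: S0 reads c1=-2 → after 2×micro: 1; S1 reads c0=1 → after 1×micro: -2; S2 reads c1=-2 → after 1×micro: 0 ⇒ (c0=1, c1=-2, c2=0)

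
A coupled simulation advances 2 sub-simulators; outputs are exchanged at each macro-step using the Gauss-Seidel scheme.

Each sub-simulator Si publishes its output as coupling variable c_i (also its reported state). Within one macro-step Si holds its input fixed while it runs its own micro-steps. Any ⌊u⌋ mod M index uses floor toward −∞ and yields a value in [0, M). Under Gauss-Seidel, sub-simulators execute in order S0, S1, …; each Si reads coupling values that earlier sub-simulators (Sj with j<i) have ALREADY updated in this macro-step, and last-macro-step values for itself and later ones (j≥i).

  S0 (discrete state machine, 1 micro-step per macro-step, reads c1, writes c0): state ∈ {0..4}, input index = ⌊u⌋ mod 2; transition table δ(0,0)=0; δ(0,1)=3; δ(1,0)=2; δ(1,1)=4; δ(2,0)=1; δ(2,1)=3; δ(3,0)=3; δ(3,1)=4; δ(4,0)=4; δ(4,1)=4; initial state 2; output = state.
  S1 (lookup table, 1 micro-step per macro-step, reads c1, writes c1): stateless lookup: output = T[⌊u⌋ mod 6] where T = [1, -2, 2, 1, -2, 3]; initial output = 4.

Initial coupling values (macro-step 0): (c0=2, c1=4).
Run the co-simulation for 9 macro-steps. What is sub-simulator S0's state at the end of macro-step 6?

macro 1: S0 reads c1=4 → after 1×micro: 1; S1 reads c1=4 → after 1×micro: -2 ⇒ (c0=1, c1=-2)
macro 2: S0 reads c1=-2 → after 1×micro: 2; S1 reads c1=-2 → after 1×micro: -2 ⇒ (c0=2, c1=-2)
macro 3: S0 reads c1=-2 → after 1×micro: 1; S1 reads c1=-2 → after 1×micro: -2 ⇒ (c0=1, c1=-2)
macro 4: S0 reads c1=-2 → after 1×micro: 2; S1 reads c1=-2 → after 1×micro: -2 ⇒ (c0=2, c1=-2)
macro 5: S0 reads c1=-2 → after 1×micro: 1; S1 reads c1=-2 → after 1×micro: -2 ⇒ (c0=1, c1=-2)
macro 6: S0 reads c1=-2 → after 1×micro: 2; S1 reads c1=-2 → after 1×micro: -2 ⇒ (c0=2, c1=-2)
macro 7: S0 reads c1=-2 → after 1×micro: 1; S1 reads c1=-2 → after 1×micro: -2 ⇒ (c0=1, c1=-2)
macro 8: S0 reads c1=-2 → after 1×micro: 2; S1 reads c1=-2 → after 1×micro: -2 ⇒ (c0=2, c1=-2)
macro 9: S0 reads c1=-2 → after 1×micro: 1; S1 reads c1=-2 → after 1×micro: -2 ⇒ (c0=1, c1=-2)

S0 state at macro-step 6 = 2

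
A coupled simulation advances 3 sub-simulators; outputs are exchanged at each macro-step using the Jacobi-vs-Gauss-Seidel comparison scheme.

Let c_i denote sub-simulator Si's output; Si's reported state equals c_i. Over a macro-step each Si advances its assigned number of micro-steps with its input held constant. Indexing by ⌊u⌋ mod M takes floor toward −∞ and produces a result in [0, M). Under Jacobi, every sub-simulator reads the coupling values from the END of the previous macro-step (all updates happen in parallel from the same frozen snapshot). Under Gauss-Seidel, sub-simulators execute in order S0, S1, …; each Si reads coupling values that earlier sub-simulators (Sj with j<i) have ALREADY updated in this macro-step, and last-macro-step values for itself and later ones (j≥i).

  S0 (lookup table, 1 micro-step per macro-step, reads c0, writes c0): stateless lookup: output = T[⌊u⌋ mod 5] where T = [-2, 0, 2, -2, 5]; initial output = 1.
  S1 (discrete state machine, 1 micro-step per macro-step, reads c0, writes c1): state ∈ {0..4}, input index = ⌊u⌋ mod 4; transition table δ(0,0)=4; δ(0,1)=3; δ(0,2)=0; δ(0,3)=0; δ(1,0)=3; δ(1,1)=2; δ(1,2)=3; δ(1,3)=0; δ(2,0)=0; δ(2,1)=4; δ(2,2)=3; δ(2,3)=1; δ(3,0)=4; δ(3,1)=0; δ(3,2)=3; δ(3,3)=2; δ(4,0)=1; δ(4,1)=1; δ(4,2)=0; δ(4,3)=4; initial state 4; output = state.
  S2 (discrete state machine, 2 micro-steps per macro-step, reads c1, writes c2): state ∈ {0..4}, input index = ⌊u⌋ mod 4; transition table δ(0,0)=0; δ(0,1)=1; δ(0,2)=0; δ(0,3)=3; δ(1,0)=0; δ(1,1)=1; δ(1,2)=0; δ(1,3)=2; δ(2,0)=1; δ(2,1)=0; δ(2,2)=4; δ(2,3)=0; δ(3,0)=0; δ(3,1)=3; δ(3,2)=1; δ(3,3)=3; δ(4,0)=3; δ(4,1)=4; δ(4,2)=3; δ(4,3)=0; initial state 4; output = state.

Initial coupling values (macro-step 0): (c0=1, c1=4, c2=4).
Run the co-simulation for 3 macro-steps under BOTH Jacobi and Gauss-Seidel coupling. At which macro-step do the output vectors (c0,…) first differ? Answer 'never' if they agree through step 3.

[Jacobi] macro 1: S0 reads c0=1 → after 1×micro: 0; S1 reads c0=1 → after 1×micro: 1; S2 reads c1=4 → after 2×micro: 0 ⇒ (c0=0, c1=1, c2=0)
[Jacobi] macro 2: S0 reads c0=0 → after 1×micro: -2; S1 reads c0=0 → after 1×micro: 3; S2 reads c1=1 → after 2×micro: 1 ⇒ (c0=-2, c1=3, c2=1)
[Jacobi] macro 3: S0 reads c0=-2 → after 1×micro: -2; S1 reads c0=-2 → after 1×micro: 3; S2 reads c1=3 → after 2×micro: 0 ⇒ (c0=-2, c1=3, c2=0)
[Gauss-Seidel] macro 1: S0 reads c0=1 → after 1×micro: 0; S1 reads c0=0 → after 1×micro: 1; S2 reads c1=1 → after 2×micro: 4 ⇒ (c0=0, c1=1, c2=4)
[Gauss-Seidel] macro 2: S0 reads c0=0 → after 1×micro: -2; S1 reads c0=-2 → after 1×micro: 3; S2 reads c1=3 → after 2×micro: 3 ⇒ (c0=-2, c1=3, c2=3)
[Gauss-Seidel] macro 3: S0 reads c0=-2 → after 1×micro: -2; S1 reads c0=-2 → after 1×micro: 3; S2 reads c1=3 → after 2×micro: 3 ⇒ (c0=-2, c1=3, c2=3)

first divergence at macro-step: 1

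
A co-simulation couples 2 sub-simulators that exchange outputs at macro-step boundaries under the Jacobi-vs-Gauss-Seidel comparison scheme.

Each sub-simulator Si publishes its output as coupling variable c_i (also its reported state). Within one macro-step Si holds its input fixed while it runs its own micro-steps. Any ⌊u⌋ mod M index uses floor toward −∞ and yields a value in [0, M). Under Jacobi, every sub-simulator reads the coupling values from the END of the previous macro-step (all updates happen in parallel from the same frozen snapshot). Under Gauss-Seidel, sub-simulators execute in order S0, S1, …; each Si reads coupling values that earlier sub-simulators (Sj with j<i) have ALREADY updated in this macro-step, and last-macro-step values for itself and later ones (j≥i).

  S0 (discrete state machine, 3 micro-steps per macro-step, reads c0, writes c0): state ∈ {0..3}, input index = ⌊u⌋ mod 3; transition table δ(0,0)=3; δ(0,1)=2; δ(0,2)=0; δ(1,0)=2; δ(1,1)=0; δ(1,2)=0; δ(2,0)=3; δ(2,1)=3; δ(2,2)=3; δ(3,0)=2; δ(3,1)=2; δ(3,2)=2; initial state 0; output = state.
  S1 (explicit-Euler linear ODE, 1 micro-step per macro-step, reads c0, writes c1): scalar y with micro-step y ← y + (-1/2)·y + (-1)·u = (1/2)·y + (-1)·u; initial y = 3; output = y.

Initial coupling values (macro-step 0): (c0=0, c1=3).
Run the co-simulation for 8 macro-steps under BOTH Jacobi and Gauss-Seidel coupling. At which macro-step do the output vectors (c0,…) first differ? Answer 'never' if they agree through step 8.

[Jacobi] macro 1: S0 reads c0=0 → after 3×micro: 3; S1 reads c0=0 → after 1×micro: 3/2 ⇒ (c0=3, c1=3/2)
[Jacobi] macro 2: S0 reads c0=3 → after 3×micro: 2; S1 reads c0=3 → after 1×micro: -9/4 ⇒ (c0=2, c1=-9/4)
[Jacobi] macro 3: S0 reads c0=2 → after 3×micro: 3; S1 reads c0=2 → after 1×micro: -25/8 ⇒ (c0=3, c1=-25/8)
[Jacobi] macro 4: S0 reads c0=3 → after 3×micro: 2; S1 reads c0=3 → after 1×micro: -73/16 ⇒ (c0=2, c1=-73/16)
[Jacobi] macro 5: S0 reads c0=2 → after 3×micro: 3; S1 reads c0=2 → after 1×micro: -137/32 ⇒ (c0=3, c1=-137/32)
[Jacobi] macro 6: S0 reads c0=3 → after 3×micro: 2; S1 reads c0=3 → after 1×micro: -329/64 ⇒ (c0=2, c1=-329/64)
[Jacobi] macro 7: S0 reads c0=2 → after 3×micro: 3; S1 reads c0=2 → after 1×micro: -585/128 ⇒ (c0=3, c1=-585/128)
[Jacobi] macro 8: S0 reads c0=3 → after 3×micro: 2; S1 reads c0=3 → after 1×micro: -1353/256 ⇒ (c0=2, c1=-1353/256)
[Gauss-Seidel] macro 1: S0 reads c0=0 → after 3×micro: 3; S1 reads c0=3 → after 1×micro: -3/2 ⇒ (c0=3, c1=-3/2)
[Gauss-Seidel] macro 2: S0 reads c0=3 → after 3×micro: 2; S1 reads c0=2 → after 1×micro: -11/4 ⇒ (c0=2, c1=-11/4)
[Gauss-Seidel] macro 3: S0 reads c0=2 → after 3×micro: 3; S1 reads c0=3 → after 1×micro: -35/8 ⇒ (c0=3, c1=-35/8)
[Gauss-Seidel] macro 4: S0 reads c0=3 → after 3×micro: 2; S1 reads c0=2 → after 1×micro: -67/16 ⇒ (c0=2, c1=-67/16)
[Gauss-Seidel] macro 5: S0 reads c0=2 → after 3×micro: 3; S1 reads c0=3 → after 1×micro: -163/32 ⇒ (c0=3, c1=-163/32)
[Gauss-Seidel] macro 6: S0 reads c0=3 → after 3×micro: 2; S1 reads c0=2 → after 1×micro: -291/64 ⇒ (c0=2, c1=-291/64)
[Gauss-Seidel] macro 7: S0 reads c0=2 → after 3×micro: 3; S1 reads c0=3 → after 1×micro: -675/128 ⇒ (c0=3, c1=-675/128)
[Gauss-Seidel] macro 8: S0 reads c0=3 → after 3×micro: 2; S1 reads c0=2 → after 1×micro: -1187/256 ⇒ (c0=2, c1=-1187/256)

first divergence at macro-step: 1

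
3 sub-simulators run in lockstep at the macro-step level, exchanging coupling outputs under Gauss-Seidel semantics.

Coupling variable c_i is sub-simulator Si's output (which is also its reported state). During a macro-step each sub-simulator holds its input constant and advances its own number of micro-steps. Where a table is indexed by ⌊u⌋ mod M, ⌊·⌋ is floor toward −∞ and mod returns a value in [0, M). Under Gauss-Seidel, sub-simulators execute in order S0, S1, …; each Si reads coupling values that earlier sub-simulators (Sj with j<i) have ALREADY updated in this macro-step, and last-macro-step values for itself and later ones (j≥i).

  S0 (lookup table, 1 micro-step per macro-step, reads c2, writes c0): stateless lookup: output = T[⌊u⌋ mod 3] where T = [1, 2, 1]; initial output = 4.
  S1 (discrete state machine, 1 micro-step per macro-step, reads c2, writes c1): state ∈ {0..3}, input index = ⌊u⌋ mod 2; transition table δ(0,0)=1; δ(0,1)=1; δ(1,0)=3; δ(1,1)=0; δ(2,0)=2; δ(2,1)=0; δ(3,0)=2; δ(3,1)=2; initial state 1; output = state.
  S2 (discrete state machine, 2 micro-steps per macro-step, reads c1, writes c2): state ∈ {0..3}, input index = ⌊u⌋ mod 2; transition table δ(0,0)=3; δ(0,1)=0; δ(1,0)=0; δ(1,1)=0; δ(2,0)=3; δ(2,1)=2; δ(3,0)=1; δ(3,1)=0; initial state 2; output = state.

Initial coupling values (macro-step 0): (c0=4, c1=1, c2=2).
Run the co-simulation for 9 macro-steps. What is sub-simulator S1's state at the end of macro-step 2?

macro 1: S0 reads c2=2 → after 1×micro: 1; S1 reads c2=2 → after 1×micro: 3; S2 reads c1=3 → after 2×micro: 2 ⇒ (c0=1, c1=3, c2=2)
macro 2: S0 reads c2=2 → after 1×micro: 1; S1 reads c2=2 → after 1×micro: 2; S2 reads c1=2 → after 2×micro: 1 ⇒ (c0=1, c1=2, c2=1)
macro 3: S0 reads c2=1 → after 1×micro: 2; S1 reads c2=1 → after 1×micro: 0; S2 reads c1=0 → after 2×micro: 3 ⇒ (c0=2, c1=0, c2=3)
macro 4: S0 reads c2=3 → after 1×micro: 1; S1 reads c2=3 → after 1×micro: 1; S2 reads c1=1 → after 2×micro: 0 ⇒ (c0=1, c1=1, c2=0)
macro 5: S0 reads c2=0 → after 1×micro: 1; S1 reads c2=0 → after 1×micro: 3; S2 reads c1=3 → after 2×micro: 0 ⇒ (c0=1, c1=3, c2=0)
macro 6: S0 reads c2=0 → after 1×micro: 1; S1 reads c2=0 → after 1×micro: 2; S2 reads c1=2 → after 2×micro: 1 ⇒ (c0=1, c1=2, c2=1)
macro 7: S0 reads c2=1 → after 1×micro: 2; S1 reads c2=1 → after 1×micro: 0; S2 reads c1=0 → after 2×micro: 3 ⇒ (c0=2, c1=0, c2=3)
macro 8: S0 reads c2=3 → after 1×micro: 1; S1 reads c2=3 → after 1×micro: 1; S2 reads c1=1 → after 2×micro: 0 ⇒ (c0=1, c1=1, c2=0)
macro 9: S0 reads c2=0 → after 1×micro: 1; S1 reads c2=0 → after 1×micro: 3; S2 reads c1=3 → after 2×micro: 0 ⇒ (c0=1, c1=3, c2=0)

S1 state at macro-step 2 = 2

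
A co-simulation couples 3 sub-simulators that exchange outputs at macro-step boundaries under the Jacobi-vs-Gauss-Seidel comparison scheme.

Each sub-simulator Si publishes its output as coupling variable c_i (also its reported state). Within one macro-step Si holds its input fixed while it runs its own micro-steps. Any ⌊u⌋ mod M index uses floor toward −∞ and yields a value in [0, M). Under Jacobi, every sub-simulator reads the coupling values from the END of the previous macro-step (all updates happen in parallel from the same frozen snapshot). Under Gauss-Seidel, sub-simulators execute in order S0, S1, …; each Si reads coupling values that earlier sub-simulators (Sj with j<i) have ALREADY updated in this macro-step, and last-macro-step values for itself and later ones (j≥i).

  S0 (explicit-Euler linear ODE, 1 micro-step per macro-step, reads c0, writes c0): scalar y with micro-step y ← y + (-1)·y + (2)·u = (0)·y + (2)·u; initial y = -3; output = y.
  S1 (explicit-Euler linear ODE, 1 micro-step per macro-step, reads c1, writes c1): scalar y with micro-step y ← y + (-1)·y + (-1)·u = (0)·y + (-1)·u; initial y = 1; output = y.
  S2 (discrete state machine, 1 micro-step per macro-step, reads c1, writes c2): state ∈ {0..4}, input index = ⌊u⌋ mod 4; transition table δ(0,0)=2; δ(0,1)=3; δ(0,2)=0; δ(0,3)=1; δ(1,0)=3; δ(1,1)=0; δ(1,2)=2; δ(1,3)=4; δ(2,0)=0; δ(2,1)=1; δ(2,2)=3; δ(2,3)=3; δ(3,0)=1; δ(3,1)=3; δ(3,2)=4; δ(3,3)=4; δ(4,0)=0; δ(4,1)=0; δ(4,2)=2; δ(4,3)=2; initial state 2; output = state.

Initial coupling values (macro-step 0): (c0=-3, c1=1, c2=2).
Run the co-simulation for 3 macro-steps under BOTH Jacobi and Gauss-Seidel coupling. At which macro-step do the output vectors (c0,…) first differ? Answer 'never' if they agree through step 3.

[Jacobi] macro 1: S0 reads c0=-3 → after 1×micro: -6; S1 reads c1=1 → after 1×micro: -1; S2 reads c1=1 → after 1×micro: 1 ⇒ (c0=-6, c1=-1, c2=1)
[Jacobi] macro 2: S0 reads c0=-6 → after 1×micro: -12; S1 reads c1=-1 → after 1×micro: 1; S2 reads c1=-1 → after 1×micro: 4 ⇒ (c0=-12, c1=1, c2=4)
[Jacobi] macro 3: S0 reads c0=-12 → after 1×micro: -24; S1 reads c1=1 → after 1×micro: -1; S2 reads c1=1 → after 1×micro: 0 ⇒ (c0=-24, c1=-1, c2=0)
[Gauss-Seidel] macro 1: S0 reads c0=-3 → after 1×micro: -6; S1 reads c1=1 → after 1×micro: -1; S2 reads c1=-1 → after 1×micro: 3 ⇒ (c0=-6, c1=-1, c2=3)
[Gauss-Seidel] macro 2: S0 reads c0=-6 → after 1×micro: -12; S1 reads c1=-1 → after 1×micro: 1; S2 reads c1=1 → after 1×micro: 3 ⇒ (c0=-12, c1=1, c2=3)
[Gauss-Seidel] macro 3: S0 reads c0=-12 → after 1×micro: -24; S1 reads c1=1 → after 1×micro: -1; S2 reads c1=-1 → after 1×micro: 4 ⇒ (c0=-24, c1=-1, c2=4)

first divergence at macro-step: 1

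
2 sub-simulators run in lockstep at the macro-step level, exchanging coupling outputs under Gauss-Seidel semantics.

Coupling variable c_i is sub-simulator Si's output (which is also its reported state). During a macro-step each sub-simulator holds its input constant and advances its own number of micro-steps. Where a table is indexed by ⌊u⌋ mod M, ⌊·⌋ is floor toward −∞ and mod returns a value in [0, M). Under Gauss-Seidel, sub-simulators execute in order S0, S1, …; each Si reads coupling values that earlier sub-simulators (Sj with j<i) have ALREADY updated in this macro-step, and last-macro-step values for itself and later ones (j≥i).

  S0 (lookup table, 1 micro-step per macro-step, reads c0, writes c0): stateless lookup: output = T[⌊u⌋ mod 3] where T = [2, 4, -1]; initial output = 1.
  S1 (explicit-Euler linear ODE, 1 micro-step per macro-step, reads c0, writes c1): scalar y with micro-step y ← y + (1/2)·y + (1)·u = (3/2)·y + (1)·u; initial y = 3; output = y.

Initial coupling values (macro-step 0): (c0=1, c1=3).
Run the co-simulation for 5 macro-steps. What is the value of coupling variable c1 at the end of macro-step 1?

macro 1: S0 reads c0=1 → after 1×micro: 4; S1 reads c0=4 → after 1×micro: 17/2 ⇒ (c0=4, c1=17/2)
macro 2: S0 reads c0=4 → after 1×micro: 4; S1 reads c0=4 → after 1×micro: 67/4 ⇒ (c0=4, c1=67/4)
macro 3: S0 reads c0=4 → after 1×micro: 4; S1 reads c0=4 → after 1×micro: 233/8 ⇒ (c0=4, c1=233/8)
macro 4: S0 reads c0=4 → after 1×micro: 4; S1 reads c0=4 → after 1×micro: 763/16 ⇒ (c0=4, c1=763/16)
macro 5: S0 reads c0=4 → after 1×micro: 4; S1 reads c0=4 → after 1×micro: 2417/32 ⇒ (c0=4, c1=2417/32)

c1 at macro-step 1 = 17/2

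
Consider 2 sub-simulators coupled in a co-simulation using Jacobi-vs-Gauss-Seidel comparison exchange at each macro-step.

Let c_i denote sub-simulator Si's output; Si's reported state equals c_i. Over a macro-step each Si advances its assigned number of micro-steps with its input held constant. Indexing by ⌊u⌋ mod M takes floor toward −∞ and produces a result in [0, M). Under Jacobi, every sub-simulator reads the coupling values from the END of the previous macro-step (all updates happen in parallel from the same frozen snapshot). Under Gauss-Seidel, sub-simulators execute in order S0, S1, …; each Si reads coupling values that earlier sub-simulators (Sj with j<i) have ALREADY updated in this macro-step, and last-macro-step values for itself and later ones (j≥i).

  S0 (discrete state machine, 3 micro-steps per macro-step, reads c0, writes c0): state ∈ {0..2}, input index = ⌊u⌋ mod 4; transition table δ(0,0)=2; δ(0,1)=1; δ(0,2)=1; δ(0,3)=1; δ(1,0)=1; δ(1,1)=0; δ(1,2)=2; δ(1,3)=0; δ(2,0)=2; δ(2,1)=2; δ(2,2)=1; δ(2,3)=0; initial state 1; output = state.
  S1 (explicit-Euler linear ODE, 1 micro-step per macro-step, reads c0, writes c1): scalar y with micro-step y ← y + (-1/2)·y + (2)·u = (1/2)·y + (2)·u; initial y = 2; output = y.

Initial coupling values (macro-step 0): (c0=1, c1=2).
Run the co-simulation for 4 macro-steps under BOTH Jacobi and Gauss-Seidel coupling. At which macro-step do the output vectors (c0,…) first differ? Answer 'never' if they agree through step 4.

first divergence at macro-step: 1

[Jacobi] macro 1: S0 reads c0=1 → after 3×micro: 0; S1 reads c0=1 → after 1×micro: 3 ⇒ (c0=0, c1=3)
[Jacobi] macro 2: S0 reads c0=0 → after 3×micro: 2; S1 reads c0=0 → after 1×micro: 3/2 ⇒ (c0=2, c1=3/2)
[Jacobi] macro 3: S0 reads c0=2 → after 3×micro: 1; S1 reads c0=2 → after 1×micro: 19/4 ⇒ (c0=1, c1=19/4)
[Jacobi] macro 4: S0 reads c0=1 → after 3×micro: 0; S1 reads c0=1 → after 1×micro: 35/8 ⇒ (c0=0, c1=35/8)
[Gauss-Seidel] macro 1: S0 reads c0=1 → after 3×micro: 0; S1 reads c0=0 → after 1×micro: 1 ⇒ (c0=0, c1=1)
[Gauss-Seidel] macro 2: S0 reads c0=0 → after 3×micro: 2; S1 reads c0=2 → after 1×micro: 9/2 ⇒ (c0=2, c1=9/2)
[Gauss-Seidel] macro 3: S0 reads c0=2 → after 3×micro: 1; S1 reads c0=1 → after 1×micro: 17/4 ⇒ (c0=1, c1=17/4)
[Gauss-Seidel] macro 4: S0 reads c0=1 → after 3×micro: 0; S1 reads c0=0 → after 1×micro: 17/8 ⇒ (c0=0, c1=17/8)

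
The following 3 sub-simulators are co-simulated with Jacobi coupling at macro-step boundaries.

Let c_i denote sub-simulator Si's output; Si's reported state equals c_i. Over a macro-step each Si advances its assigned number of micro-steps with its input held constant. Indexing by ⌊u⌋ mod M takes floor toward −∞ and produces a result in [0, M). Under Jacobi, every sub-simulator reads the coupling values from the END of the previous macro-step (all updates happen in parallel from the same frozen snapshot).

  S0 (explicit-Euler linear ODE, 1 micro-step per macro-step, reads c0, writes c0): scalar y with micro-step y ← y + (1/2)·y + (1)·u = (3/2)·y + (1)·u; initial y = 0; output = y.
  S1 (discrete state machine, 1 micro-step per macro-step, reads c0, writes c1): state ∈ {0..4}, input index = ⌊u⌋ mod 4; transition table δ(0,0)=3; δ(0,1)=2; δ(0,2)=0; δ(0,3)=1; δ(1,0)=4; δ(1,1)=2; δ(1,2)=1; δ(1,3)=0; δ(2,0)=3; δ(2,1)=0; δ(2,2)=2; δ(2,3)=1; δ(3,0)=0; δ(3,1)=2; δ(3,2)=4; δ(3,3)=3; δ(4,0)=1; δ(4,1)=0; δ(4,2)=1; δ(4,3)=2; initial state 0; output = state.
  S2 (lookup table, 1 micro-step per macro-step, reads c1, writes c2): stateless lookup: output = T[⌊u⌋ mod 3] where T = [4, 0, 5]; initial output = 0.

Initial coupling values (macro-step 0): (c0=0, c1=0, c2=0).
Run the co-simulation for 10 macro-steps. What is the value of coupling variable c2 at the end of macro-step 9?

macro 1: S0 reads c0=0 → after 1×micro: 0; S1 reads c0=0 → after 1×micro: 3; S2 reads c1=0 → after 1×micro: 4 ⇒ (c0=0, c1=3, c2=4)
macro 2: S0 reads c0=0 → after 1×micro: 0; S1 reads c0=0 → after 1×micro: 0; S2 reads c1=3 → after 1×micro: 4 ⇒ (c0=0, c1=0, c2=4)
macro 3: S0 reads c0=0 → after 1×micro: 0; S1 reads c0=0 → after 1×micro: 3; S2 reads c1=0 → after 1×micro: 4 ⇒ (c0=0, c1=3, c2=4)
macro 4: S0 reads c0=0 → after 1×micro: 0; S1 reads c0=0 → after 1×micro: 0; S2 reads c1=3 → after 1×micro: 4 ⇒ (c0=0, c1=0, c2=4)
macro 5: S0 reads c0=0 → after 1×micro: 0; S1 reads c0=0 → after 1×micro: 3; S2 reads c1=0 → after 1×micro: 4 ⇒ (c0=0, c1=3, c2=4)
macro 6: S0 reads c0=0 → after 1×micro: 0; S1 reads c0=0 → after 1×micro: 0; S2 reads c1=3 → after 1×micro: 4 ⇒ (c0=0, c1=0, c2=4)
macro 7: S0 reads c0=0 → after 1×micro: 0; S1 reads c0=0 → after 1×micro: 3; S2 reads c1=0 → after 1×micro: 4 ⇒ (c0=0, c1=3, c2=4)
macro 8: S0 reads c0=0 → after 1×micro: 0; S1 reads c0=0 → after 1×micro: 0; S2 reads c1=3 → after 1×micro: 4 ⇒ (c0=0, c1=0, c2=4)
macro 9: S0 reads c0=0 → after 1×micro: 0; S1 reads c0=0 → after 1×micro: 3; S2 reads c1=0 → after 1×micro: 4 ⇒ (c0=0, c1=3, c2=4)
macro 10: S0 reads c0=0 → after 1×micro: 0; S1 reads c0=0 → after 1×micro: 0; S2 reads c1=3 → after 1×micro: 4 ⇒ (c0=0, c1=0, c2=4)

c2 at macro-step 9 = 4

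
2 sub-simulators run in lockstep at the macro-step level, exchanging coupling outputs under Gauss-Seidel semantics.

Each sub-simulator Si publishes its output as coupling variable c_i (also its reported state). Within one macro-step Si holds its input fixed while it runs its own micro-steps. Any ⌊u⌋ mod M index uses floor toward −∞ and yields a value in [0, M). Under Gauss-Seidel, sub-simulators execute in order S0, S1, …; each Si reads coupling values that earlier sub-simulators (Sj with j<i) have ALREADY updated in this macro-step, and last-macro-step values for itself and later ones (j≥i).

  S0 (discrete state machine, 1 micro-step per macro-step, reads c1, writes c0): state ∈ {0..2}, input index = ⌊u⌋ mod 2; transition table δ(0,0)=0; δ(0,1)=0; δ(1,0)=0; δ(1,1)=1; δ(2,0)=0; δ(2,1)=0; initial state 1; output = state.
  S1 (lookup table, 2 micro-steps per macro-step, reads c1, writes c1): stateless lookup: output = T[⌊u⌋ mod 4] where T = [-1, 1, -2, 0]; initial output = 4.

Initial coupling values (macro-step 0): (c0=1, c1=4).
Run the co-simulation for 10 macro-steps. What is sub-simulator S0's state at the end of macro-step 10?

macro 1: S0 reads c1=4 → after 1×micro: 0; S1 reads c1=4 → after 2×micro: -1 ⇒ (c0=0, c1=-1)
macro 2: S0 reads c1=-1 → after 1×micro: 0; S1 reads c1=-1 → after 2×micro: 0 ⇒ (c0=0, c1=0)
macro 3: S0 reads c1=0 → after 1×micro: 0; S1 reads c1=0 → after 2×micro: -1 ⇒ (c0=0, c1=-1)
macro 4: S0 reads c1=-1 → after 1×micro: 0; S1 reads c1=-1 → after 2×micro: 0 ⇒ (c0=0, c1=0)
macro 5: S0 reads c1=0 → after 1×micro: 0; S1 reads c1=0 → after 2×micro: -1 ⇒ (c0=0, c1=-1)
macro 6: S0 reads c1=-1 → after 1×micro: 0; S1 reads c1=-1 → after 2×micro: 0 ⇒ (c0=0, c1=0)
macro 7: S0 reads c1=0 → after 1×micro: 0; S1 reads c1=0 → after 2×micro: -1 ⇒ (c0=0, c1=-1)
macro 8: S0 reads c1=-1 → after 1×micro: 0; S1 reads c1=-1 → after 2×micro: 0 ⇒ (c0=0, c1=0)
macro 9: S0 reads c1=0 → after 1×micro: 0; S1 reads c1=0 → after 2×micro: -1 ⇒ (c0=0, c1=-1)
macro 10: S0 reads c1=-1 → after 1×micro: 0; S1 reads c1=-1 → after 2×micro: 0 ⇒ (c0=0, c1=0)

S0 state at macro-step 10 = 0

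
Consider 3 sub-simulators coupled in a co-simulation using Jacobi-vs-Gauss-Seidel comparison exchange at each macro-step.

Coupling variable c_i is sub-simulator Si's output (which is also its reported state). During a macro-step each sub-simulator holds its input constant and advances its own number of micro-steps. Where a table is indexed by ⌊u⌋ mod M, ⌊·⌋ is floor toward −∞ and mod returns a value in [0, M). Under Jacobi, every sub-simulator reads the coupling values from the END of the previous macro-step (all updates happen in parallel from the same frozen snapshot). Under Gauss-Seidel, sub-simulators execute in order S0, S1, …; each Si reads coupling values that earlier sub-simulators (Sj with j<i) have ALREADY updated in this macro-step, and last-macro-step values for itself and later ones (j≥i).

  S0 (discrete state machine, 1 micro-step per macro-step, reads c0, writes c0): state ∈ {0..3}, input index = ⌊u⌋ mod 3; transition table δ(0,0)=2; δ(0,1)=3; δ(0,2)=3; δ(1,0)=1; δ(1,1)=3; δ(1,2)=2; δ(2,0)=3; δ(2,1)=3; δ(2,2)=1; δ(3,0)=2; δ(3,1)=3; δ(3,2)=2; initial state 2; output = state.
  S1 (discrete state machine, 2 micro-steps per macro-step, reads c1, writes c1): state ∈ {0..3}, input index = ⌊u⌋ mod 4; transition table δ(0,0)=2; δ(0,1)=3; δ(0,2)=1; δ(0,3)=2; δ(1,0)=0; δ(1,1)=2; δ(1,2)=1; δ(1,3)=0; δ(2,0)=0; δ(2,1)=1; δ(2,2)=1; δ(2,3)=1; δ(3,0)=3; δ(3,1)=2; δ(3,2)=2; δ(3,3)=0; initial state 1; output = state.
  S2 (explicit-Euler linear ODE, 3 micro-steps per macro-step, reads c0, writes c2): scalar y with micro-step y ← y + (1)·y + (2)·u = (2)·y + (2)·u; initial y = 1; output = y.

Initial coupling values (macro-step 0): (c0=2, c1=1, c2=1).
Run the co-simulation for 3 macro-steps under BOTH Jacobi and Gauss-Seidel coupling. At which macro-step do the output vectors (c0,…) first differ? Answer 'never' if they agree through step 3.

[Jacobi] macro 1: S0 reads c0=2 → after 1×micro: 1; S1 reads c1=1 → after 2×micro: 1; S2 reads c0=2 → after 3×micro: 36 ⇒ (c0=1, c1=1, c2=36)
[Jacobi] macro 2: S0 reads c0=1 → after 1×micro: 3; S1 reads c1=1 → after 2×micro: 1; S2 reads c0=1 → after 3×micro: 302 ⇒ (c0=3, c1=1, c2=302)
[Jacobi] macro 3: S0 reads c0=3 → after 1×micro: 2; S1 reads c1=1 → after 2×micro: 1; S2 reads c0=3 → after 3×micro: 2458 ⇒ (c0=2, c1=1, c2=2458)
[Gauss-Seidel] macro 1: S0 reads c0=2 → after 1×micro: 1; S1 reads c1=1 → after 2×micro: 1; S2 reads c0=1 → after 3×micro: 22 ⇒ (c0=1, c1=1, c2=22)
[Gauss-Seidel] macro 2: S0 reads c0=1 → after 1×micro: 3; S1 reads c1=1 → after 2×micro: 1; S2 reads c0=3 → after 3×micro: 218 ⇒ (c0=3, c1=1, c2=218)
[Gauss-Seidel] macro 3: S0 reads c0=3 → after 1×micro: 2; S1 reads c1=1 → after 2×micro: 1; S2 reads c0=2 → after 3×micro: 1772 ⇒ (c0=2, c1=1, c2=1772)

first divergence at macro-step: 1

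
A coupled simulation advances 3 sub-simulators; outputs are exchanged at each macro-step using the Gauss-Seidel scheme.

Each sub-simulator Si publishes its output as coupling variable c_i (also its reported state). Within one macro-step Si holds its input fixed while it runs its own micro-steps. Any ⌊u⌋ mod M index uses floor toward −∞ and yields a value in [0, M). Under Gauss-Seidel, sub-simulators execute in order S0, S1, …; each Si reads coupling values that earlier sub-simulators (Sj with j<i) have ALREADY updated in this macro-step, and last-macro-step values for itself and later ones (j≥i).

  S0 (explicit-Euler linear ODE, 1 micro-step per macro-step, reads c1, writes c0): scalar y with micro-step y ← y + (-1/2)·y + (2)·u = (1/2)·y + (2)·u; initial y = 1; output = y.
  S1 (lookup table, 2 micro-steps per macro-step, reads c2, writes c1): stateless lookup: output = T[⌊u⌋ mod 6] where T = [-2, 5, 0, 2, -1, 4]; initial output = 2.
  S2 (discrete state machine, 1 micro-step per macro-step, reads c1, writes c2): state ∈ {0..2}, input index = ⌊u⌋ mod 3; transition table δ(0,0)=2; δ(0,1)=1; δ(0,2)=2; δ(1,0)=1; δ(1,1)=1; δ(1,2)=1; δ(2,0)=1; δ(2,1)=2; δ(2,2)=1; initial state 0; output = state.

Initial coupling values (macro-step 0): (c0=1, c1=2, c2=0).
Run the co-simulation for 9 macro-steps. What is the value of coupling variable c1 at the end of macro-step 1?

macro 1: S0 reads c1=2 → after 1×micro: 9/2; S1 reads c2=0 → after 2×micro: -2; S2 reads c1=-2 → after 1×micro: 1 ⇒ (c0=9/2, c1=-2, c2=1)
macro 2: S0 reads c1=-2 → after 1×micro: -7/4; S1 reads c2=1 → after 2×micro: 5; S2 reads c1=5 → after 1×micro: 1 ⇒ (c0=-7/4, c1=5, c2=1)
macro 3: S0 reads c1=5 → after 1×micro: 73/8; S1 reads c2=1 → after 2×micro: 5; S2 reads c1=5 → after 1×micro: 1 ⇒ (c0=73/8, c1=5, c2=1)
macro 4: S0 reads c1=5 → after 1×micro: 233/16; S1 reads c2=1 → after 2×micro: 5; S2 reads c1=5 → after 1×micro: 1 ⇒ (c0=233/16, c1=5, c2=1)
macro 5: S0 reads c1=5 → after 1×micro: 553/32; S1 reads c2=1 → after 2×micro: 5; S2 reads c1=5 → after 1×micro: 1 ⇒ (c0=553/32, c1=5, c2=1)
macro 6: S0 reads c1=5 → after 1×micro: 1193/64; S1 reads c2=1 → after 2×micro: 5; S2 reads c1=5 → after 1×micro: 1 ⇒ (c0=1193/64, c1=5, c2=1)
macro 7: S0 reads c1=5 → after 1×micro: 2473/128; S1 reads c2=1 → after 2×micro: 5; S2 reads c1=5 → after 1×micro: 1 ⇒ (c0=2473/128, c1=5, c2=1)
macro 8: S0 reads c1=5 → after 1×micro: 5033/256; S1 reads c2=1 → after 2×micro: 5; S2 reads c1=5 → after 1×micro: 1 ⇒ (c0=5033/256, c1=5, c2=1)
macro 9: S0 reads c1=5 → after 1×micro: 10153/512; S1 reads c2=1 → after 2×micro: 5; S2 reads c1=5 → after 1×micro: 1 ⇒ (c0=10153/512, c1=5, c2=1)

c1 at macro-step 1 = -2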